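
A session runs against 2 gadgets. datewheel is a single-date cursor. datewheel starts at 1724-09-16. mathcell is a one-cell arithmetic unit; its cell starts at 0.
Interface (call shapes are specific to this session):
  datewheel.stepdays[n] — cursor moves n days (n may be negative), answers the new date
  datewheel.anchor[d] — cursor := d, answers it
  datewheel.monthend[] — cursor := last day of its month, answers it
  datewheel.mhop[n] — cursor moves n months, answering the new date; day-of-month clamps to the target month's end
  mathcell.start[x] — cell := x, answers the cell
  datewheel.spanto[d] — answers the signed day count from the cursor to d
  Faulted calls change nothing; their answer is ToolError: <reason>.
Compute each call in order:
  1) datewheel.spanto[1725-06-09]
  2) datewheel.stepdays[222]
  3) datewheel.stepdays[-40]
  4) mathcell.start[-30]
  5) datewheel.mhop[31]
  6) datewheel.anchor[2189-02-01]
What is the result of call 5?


Answer: 1727-10-17

Derivation:
% datewheel.spanto(d='1725-06-09') : 266
% datewheel.stepdays(n='222') : 1725-04-26
% datewheel.stepdays(n='-40') : 1725-03-17
% mathcell.start(x='-30') : -30
% datewheel.mhop(n='31') : 1727-10-17
% datewheel.anchor(d='2189-02-01') : 2189-02-01


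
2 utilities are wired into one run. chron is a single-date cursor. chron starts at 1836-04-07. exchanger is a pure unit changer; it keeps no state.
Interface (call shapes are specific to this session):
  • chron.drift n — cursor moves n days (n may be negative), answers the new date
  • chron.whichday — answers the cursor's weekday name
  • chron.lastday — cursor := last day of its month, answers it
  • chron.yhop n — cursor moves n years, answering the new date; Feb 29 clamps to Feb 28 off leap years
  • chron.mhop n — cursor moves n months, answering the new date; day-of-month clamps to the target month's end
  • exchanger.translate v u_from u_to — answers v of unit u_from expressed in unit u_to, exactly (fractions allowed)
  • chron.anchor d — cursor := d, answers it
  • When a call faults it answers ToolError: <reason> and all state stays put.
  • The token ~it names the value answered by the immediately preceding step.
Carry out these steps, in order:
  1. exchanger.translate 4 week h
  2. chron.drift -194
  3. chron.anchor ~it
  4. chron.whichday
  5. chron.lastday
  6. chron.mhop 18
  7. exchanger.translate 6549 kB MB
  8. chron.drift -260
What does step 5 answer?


Answer: 1835-09-30

Derivation:
// exchanger.translate(v: 4, u_from: week, u_to: h) => 672
// chron.drift(n: -194) => 1835-09-26
// chron.anchor(d: ~it) => 1835-09-26
// chron.whichday() => Saturday
// chron.lastday() => 1835-09-30
// chron.mhop(n: 18) => 1837-03-30
// exchanger.translate(v: 6549, u_from: kB, u_to: MB) => 6549/1000
// chron.drift(n: -260) => 1836-07-13


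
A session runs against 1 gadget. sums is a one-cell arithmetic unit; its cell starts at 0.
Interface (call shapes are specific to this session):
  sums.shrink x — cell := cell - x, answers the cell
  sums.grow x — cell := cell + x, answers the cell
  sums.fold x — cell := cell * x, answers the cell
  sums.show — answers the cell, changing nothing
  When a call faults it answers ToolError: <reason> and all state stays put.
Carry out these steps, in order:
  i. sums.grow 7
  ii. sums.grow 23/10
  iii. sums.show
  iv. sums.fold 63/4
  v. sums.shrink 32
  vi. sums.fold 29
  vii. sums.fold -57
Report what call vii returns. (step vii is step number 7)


Answer: -7569087/40

Derivation:
~$ sums.grow x=7
= 7
~$ sums.grow x=23/10
= 93/10
~$ sums.show
= 93/10
~$ sums.fold x=63/4
= 5859/40
~$ sums.shrink x=32
= 4579/40
~$ sums.fold x=29
= 132791/40
~$ sums.fold x=-57
= -7569087/40


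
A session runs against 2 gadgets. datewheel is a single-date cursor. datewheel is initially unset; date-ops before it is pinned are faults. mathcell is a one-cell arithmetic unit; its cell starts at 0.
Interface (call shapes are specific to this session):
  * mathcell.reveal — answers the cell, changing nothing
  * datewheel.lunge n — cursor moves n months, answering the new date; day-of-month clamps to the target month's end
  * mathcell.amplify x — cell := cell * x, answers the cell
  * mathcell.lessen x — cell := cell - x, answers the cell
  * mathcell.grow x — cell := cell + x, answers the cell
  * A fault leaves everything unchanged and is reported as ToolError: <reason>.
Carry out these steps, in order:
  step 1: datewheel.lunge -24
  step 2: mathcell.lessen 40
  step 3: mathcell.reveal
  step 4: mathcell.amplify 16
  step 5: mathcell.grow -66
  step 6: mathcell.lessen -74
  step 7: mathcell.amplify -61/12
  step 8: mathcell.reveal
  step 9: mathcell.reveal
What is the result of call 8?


Answer: 9638/3

Derivation:
$ lunge n='-24'
:: ToolError: no date set
$ lessen x='40'
:: -40
$ reveal
:: -40
$ amplify x='16'
:: -640
$ grow x='-66'
:: -706
$ lessen x='-74'
:: -632
$ amplify x='-61/12'
:: 9638/3
$ reveal
:: 9638/3
$ reveal
:: 9638/3


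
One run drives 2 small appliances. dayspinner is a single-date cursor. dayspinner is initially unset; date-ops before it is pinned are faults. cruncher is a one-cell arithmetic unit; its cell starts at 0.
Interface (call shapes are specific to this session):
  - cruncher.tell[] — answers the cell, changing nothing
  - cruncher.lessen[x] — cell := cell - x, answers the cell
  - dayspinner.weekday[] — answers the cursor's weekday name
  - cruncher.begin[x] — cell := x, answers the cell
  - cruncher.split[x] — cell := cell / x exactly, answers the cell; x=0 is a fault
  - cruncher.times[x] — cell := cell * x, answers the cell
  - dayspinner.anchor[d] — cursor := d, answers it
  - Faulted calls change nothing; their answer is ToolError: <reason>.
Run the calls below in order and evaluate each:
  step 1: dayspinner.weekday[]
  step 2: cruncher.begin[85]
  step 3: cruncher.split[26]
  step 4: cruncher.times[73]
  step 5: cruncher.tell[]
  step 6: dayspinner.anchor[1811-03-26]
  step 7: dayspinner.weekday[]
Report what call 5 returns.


! 1. dayspinner.weekday() == ToolError: no date set
! 2. cruncher.begin(x='85') == 85
! 3. cruncher.split(x='26') == 85/26
! 4. cruncher.times(x='73') == 6205/26
! 5. cruncher.tell() == 6205/26
! 6. dayspinner.anchor(d='1811-03-26') == 1811-03-26
! 7. dayspinner.weekday() == Tuesday

Answer: 6205/26


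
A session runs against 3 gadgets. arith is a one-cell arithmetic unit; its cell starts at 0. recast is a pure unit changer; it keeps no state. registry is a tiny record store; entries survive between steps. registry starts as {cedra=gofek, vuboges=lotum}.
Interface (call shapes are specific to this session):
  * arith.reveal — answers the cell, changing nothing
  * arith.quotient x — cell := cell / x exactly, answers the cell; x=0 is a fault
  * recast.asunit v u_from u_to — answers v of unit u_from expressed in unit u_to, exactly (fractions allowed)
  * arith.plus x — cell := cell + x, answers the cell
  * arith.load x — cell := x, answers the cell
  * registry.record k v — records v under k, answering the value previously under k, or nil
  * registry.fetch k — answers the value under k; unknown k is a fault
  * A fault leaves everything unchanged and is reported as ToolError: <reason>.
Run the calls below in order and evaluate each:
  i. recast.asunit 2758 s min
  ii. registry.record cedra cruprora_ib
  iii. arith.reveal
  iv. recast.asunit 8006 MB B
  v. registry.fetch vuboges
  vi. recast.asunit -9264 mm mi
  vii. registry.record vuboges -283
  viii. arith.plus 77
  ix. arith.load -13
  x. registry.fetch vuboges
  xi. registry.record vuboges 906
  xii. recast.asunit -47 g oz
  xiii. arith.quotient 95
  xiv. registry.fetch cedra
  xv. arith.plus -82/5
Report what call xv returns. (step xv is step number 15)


Now I run recast.asunit on v: 2758, u_from: s, u_to: min, → 1379/30.
Invoking registry.record on k: cedra, v: cruprora_ib: gofek.
I run arith.reveal, and see 0.
Using recast.asunit on v: 8006, u_from: MB, u_to: B, which returns 8006000000.
Using registry.fetch on k: vuboges, and observe lotum.
I use recast.asunit on v: -9264, u_from: mm, u_to: mi: -193/33528.
I call registry.record on k: vuboges, v: -283, → lotum.
Using arith.plus on x: 77, giving 77.
I run arith.load on x: -13, and get -13.
Invoking registry.fetch on k: vuboges: -283.
Then registry.record on k: vuboges, v: 906: -283.
I try recast.asunit on v: -47, u_from: g, u_to: oz, giving -75200000/45359237.
I call arith.quotient on x: 95: -13/95.
Using registry.fetch on k: cedra, and see cruprora_ib.
I call arith.plus on x: -82/5, — result: -1571/95.

Answer: -1571/95


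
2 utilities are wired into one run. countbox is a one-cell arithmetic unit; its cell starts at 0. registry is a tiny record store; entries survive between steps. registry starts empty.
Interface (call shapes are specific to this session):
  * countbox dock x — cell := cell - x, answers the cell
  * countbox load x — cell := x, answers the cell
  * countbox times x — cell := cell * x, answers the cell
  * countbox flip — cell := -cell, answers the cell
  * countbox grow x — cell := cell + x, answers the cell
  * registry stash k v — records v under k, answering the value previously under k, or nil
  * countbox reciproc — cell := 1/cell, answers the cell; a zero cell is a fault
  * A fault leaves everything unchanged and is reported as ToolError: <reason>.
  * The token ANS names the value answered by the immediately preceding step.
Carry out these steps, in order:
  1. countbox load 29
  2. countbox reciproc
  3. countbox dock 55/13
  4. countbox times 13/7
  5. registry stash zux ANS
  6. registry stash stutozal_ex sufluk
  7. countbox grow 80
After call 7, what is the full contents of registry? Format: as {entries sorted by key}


Answer: {stutozal_ex=sufluk, zux=-226/29}

Derivation:
~$ countbox load 29
= 29
~$ countbox reciproc
= 1/29
~$ countbox dock 55/13
= -1582/377
~$ countbox times 13/7
= -226/29
~$ registry stash zux ANS
= nil
~$ registry stash stutozal_ex sufluk
= nil
~$ countbox grow 80
= 2094/29


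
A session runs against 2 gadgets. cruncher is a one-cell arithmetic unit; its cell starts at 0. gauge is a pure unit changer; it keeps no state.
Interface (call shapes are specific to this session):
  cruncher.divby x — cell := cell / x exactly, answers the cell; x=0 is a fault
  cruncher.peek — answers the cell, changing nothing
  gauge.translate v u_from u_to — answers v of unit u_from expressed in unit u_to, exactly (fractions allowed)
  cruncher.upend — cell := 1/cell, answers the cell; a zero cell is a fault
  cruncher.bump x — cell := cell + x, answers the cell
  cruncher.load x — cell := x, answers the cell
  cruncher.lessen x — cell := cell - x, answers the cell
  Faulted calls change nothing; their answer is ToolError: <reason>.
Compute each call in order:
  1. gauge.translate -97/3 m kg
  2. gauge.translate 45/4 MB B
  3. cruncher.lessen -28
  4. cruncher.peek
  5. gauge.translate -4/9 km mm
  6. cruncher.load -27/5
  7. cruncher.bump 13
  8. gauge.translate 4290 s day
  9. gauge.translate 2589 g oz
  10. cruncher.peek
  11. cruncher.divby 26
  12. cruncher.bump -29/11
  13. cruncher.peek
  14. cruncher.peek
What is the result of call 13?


I use translate passing v=-97/3, u_from=m, u_to=kg, which returns ToolError: incompatible units.
I call translate passing v=45/4, u_from=MB, u_to=B, which returns 11250000.
I call lessen passing x=-28, → 28.
I try peek, and see 28.
Invoking translate passing v=-4/9, u_from=km, u_to=mm, and get -4000000/9.
I use load passing x=-27/5, yielding -27/5.
Invoking bump passing x=13, yielding 38/5.
Next I call translate passing v=4290, u_from=s, u_to=day, and observe 143/2880.
Using translate passing v=2589, u_from=g, u_to=oz, yielding 4142400000/45359237.
Next I call peek: 38/5.
Next I call divby passing x=26, → 19/65.
Now I run bump passing x=-29/11, and see -1676/715.
Next I call peek(), yielding -1676/715.
Now I run peek(), and see -1676/715.

Answer: -1676/715


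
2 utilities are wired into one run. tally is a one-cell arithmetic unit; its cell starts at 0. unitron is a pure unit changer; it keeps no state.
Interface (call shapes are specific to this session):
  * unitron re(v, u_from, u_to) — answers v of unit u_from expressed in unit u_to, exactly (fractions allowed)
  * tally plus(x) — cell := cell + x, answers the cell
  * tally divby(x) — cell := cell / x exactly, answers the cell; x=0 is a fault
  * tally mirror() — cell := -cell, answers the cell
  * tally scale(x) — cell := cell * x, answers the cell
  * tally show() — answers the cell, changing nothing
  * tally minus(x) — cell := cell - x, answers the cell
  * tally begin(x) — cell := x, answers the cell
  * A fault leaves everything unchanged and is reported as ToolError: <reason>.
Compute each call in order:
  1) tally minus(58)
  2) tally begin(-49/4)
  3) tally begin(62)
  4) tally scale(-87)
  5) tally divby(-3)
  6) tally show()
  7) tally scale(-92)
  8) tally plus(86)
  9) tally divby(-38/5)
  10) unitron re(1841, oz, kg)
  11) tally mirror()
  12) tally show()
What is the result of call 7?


I run tally minus using x=58, and observe -58.
Invoking tally begin using x=-49/4, and see -49/4.
Next I call tally begin using x=62, yielding 62.
Now I run tally scale using x=-87: -5394.
Invoking tally divby using x=-3, yielding 1798.
Using tally show, → 1798.
I run tally scale using x=-92, yielding -165416.
Then tally plus using x=86: -165330.
Calling tally divby using x=-38/5, and get 413325/19.
Next I call unitron re using v=1841, u_from=oz, u_to=kg, and observe 83506355317/1600000000.
I call tally mirror, giving -413325/19.
Now I run tally show(), yielding -413325/19.

Answer: -165416


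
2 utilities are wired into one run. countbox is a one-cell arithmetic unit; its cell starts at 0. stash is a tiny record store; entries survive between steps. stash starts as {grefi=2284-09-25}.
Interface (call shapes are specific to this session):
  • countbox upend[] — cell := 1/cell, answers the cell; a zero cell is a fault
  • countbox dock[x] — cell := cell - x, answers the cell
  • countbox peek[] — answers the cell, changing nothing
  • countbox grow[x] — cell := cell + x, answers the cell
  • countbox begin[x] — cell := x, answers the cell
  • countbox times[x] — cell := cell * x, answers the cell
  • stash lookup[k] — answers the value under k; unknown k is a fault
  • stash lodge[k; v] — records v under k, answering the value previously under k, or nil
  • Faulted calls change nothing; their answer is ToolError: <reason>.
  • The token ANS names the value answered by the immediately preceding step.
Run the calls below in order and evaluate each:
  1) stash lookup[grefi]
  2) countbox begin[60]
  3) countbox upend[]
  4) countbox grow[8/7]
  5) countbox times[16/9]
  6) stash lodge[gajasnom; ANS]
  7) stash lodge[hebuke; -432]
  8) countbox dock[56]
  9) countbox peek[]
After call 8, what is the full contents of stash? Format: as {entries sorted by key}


Invoking stash lookup(k: grefi), and see 2284-09-25.
Now I run countbox begin(x: 60), and see 60.
Invoking countbox upend, and observe 1/60.
I invoke countbox grow(x: 8/7), giving 487/420.
I use countbox times(x: 16/9), and see 1948/945.
I call stash lodge(k: gajasnom, v: ANS), yielding nil.
I run stash lodge(k: hebuke, v: -432): nil.
I use countbox dock(x: 56), and get -50972/945.
I use countbox peek(): -50972/945.

Answer: {gajasnom=1948/945, grefi=2284-09-25, hebuke=-432}


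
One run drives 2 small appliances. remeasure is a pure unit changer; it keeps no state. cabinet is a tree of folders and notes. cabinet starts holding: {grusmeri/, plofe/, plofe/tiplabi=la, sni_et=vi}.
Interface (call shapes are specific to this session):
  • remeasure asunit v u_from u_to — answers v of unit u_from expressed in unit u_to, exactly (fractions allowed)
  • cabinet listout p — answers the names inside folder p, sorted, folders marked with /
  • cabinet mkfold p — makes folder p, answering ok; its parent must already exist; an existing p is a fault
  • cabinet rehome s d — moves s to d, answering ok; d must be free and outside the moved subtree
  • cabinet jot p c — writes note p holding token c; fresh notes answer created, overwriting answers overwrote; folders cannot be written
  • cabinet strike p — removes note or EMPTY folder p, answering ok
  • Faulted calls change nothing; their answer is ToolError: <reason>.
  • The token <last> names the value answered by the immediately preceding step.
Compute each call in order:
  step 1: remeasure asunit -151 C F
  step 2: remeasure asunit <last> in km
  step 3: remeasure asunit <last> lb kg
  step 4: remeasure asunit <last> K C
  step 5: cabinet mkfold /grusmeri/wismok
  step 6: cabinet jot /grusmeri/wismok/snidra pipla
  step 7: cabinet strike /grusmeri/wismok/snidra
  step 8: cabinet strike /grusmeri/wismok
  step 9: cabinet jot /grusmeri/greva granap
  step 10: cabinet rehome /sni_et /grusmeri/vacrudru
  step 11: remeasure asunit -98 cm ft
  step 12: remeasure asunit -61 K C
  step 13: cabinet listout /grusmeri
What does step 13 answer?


>>> remeasure asunit v→-151 u_from→C u_to→F
  -1199/5
>>> remeasure asunit v→<last> u_from→in u_to→km
  -152273/25000000
>>> remeasure asunit v→<last> u_from→lb u_to→kg
  -6906987095701/2500000000000000
>>> remeasure asunit v→<last> u_from→K u_to→C
  -682881906987095701/2500000000000000
>>> cabinet mkfold p→/grusmeri/wismok
  ok
>>> cabinet jot p→/grusmeri/wismok/snidra c→pipla
  created
>>> cabinet strike p→/grusmeri/wismok/snidra
  ok
>>> cabinet strike p→/grusmeri/wismok
  ok
>>> cabinet jot p→/grusmeri/greva c→granap
  created
>>> cabinet rehome s→/sni_et d→/grusmeri/vacrudru
  ok
>>> remeasure asunit v→-98 u_from→cm u_to→ft
  -1225/381
>>> remeasure asunit v→-61 u_from→K u_to→C
  -6683/20
>>> cabinet listout p→/grusmeri
  [greva, vacrudru]

Answer: [greva, vacrudru]


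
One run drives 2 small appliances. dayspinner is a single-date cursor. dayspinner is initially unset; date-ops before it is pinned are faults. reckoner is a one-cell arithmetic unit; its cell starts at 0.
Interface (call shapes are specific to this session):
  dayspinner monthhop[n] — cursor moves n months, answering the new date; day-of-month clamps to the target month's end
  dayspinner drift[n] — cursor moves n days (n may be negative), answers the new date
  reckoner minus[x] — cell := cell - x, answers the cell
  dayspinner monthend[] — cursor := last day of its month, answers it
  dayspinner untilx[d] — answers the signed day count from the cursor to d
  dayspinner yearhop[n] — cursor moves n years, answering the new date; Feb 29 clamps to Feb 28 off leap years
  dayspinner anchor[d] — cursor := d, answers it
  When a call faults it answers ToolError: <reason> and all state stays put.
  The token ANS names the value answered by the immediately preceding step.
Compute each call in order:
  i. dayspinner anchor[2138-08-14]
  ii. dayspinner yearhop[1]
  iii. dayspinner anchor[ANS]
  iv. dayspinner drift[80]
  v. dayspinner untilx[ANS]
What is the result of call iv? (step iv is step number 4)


==> dayspinner anchor(d→2138-08-14)
<== 2138-08-14
==> dayspinner yearhop(n→1)
<== 2139-08-14
==> dayspinner anchor(d→ANS)
<== 2139-08-14
==> dayspinner drift(n→80)
<== 2139-11-02
==> dayspinner untilx(d→ANS)
<== 0

Answer: 2139-11-02


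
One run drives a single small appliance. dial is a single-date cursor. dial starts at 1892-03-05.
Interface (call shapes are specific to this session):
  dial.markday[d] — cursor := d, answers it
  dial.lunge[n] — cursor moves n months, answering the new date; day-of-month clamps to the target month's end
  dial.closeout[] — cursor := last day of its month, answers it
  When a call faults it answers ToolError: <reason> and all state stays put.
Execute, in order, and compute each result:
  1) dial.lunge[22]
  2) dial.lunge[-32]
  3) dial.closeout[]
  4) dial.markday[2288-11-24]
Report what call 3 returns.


~$ dial.lunge n=22
= 1894-01-05
~$ dial.lunge n=-32
= 1891-05-05
~$ dial.closeout
= 1891-05-31
~$ dial.markday d=2288-11-24
= 2288-11-24

Answer: 1891-05-31


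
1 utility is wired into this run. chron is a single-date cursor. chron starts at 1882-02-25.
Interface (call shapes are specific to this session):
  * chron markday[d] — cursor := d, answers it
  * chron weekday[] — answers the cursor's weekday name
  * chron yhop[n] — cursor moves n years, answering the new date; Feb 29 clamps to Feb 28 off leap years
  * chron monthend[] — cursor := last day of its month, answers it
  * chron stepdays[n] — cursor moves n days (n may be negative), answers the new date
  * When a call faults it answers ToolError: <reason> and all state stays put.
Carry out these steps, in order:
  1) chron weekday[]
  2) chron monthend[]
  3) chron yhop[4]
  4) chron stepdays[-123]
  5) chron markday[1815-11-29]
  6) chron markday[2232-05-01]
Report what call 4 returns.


Answer: 1885-10-28

Derivation:
! chron weekday() == Saturday
! chron monthend() == 1882-02-28
! chron yhop(4) == 1886-02-28
! chron stepdays(-123) == 1885-10-28
! chron markday(1815-11-29) == 1815-11-29
! chron markday(2232-05-01) == 2232-05-01


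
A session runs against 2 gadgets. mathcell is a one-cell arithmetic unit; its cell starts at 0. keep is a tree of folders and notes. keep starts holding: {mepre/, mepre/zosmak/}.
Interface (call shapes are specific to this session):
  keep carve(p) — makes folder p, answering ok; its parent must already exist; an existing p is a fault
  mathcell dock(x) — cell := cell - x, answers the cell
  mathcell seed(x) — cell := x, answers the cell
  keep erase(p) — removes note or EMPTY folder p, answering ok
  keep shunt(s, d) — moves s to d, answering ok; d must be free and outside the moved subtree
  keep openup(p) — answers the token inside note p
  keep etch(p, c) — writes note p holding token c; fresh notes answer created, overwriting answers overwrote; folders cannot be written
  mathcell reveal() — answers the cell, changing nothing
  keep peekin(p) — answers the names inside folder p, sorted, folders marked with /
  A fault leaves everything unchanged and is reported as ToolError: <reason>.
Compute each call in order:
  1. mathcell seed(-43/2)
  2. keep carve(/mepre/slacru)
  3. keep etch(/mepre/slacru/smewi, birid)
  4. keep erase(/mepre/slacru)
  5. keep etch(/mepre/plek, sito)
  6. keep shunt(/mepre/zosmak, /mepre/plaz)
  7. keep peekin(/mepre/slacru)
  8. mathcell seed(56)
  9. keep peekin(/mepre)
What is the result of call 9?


→ mathcell seed(x=-43/2)
← -43/2
→ keep carve(p=/mepre/slacru)
← ok
→ keep etch(p=/mepre/slacru/smewi, c=birid)
← created
→ keep erase(p=/mepre/slacru)
← ToolError: not empty
→ keep etch(p=/mepre/plek, c=sito)
← created
→ keep shunt(s=/mepre/zosmak, d=/mepre/plaz)
← ok
→ keep peekin(p=/mepre/slacru)
← [smewi]
→ mathcell seed(x=56)
← 56
→ keep peekin(p=/mepre)
← [plaz/, plek, slacru/]

Answer: [plaz/, plek, slacru/]


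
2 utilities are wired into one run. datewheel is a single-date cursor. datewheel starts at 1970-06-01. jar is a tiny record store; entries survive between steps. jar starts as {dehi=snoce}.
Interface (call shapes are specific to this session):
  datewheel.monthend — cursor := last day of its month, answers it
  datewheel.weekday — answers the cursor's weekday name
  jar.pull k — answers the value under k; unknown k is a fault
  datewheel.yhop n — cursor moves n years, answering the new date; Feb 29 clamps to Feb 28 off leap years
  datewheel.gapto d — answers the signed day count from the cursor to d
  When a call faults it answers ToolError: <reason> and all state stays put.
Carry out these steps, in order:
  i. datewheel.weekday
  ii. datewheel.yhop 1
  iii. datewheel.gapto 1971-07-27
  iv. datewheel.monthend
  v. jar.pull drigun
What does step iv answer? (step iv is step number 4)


# 1. datewheel.weekday() : Monday
# 2. datewheel.yhop(1) : 1971-06-01
# 3. datewheel.gapto(1971-07-27) : 56
# 4. datewheel.monthend() : 1971-06-30
# 5. jar.pull(drigun) : ToolError: no such key drigun

Answer: 1971-06-30


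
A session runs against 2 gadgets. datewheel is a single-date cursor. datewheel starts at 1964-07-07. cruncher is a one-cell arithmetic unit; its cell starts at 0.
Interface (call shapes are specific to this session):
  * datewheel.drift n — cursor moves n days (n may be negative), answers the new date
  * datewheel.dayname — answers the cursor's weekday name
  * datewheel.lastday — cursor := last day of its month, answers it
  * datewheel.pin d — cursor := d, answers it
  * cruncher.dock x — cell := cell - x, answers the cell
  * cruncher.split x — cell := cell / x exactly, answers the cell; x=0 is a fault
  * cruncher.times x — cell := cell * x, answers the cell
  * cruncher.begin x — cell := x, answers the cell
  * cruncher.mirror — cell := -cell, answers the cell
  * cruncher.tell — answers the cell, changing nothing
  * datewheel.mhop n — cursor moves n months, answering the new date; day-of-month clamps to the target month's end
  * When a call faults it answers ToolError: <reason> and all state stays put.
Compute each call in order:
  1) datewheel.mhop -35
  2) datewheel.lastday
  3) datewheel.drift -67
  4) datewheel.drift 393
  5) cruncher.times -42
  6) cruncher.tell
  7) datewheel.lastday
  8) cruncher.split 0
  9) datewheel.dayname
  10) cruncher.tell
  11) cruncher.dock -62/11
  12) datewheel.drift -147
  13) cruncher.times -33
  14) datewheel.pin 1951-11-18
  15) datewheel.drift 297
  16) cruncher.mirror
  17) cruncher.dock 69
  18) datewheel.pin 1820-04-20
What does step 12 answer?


Answer: 1962-03-06

Derivation:
;; mhop(n: -35) => 1961-08-07
;; lastday() => 1961-08-31
;; drift(n: -67) => 1961-06-25
;; drift(n: 393) => 1962-07-23
;; times(x: -42) => 0
;; tell() => 0
;; lastday() => 1962-07-31
;; split(x: 0) => ToolError: division by zero
;; dayname() => Tuesday
;; tell() => 0
;; dock(x: -62/11) => 62/11
;; drift(n: -147) => 1962-03-06
;; times(x: -33) => -186
;; pin(d: 1951-11-18) => 1951-11-18
;; drift(n: 297) => 1952-09-10
;; mirror() => 186
;; dock(x: 69) => 117
;; pin(d: 1820-04-20) => 1820-04-20


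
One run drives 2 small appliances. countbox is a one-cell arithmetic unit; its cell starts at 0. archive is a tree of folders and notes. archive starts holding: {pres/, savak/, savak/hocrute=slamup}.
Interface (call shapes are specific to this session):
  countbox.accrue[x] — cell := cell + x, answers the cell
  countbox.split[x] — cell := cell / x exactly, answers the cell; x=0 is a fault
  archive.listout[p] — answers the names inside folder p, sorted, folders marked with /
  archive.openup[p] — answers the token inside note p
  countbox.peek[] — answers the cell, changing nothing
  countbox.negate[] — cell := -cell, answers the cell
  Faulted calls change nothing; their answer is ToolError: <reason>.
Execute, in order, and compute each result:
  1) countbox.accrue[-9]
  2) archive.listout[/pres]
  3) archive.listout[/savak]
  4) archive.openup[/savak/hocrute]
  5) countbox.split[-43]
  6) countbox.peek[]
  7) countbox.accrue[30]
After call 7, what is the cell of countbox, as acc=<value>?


Invoking countbox.accrue on -9, which returns -9.
Then archive.listout on /pres, and get [].
I call archive.listout on /savak, and see [hocrute].
I run archive.openup on /savak/hocrute, yielding slamup.
Next I call countbox.split on -43, → 9/43.
Now I run countbox.peek(): 9/43.
I run countbox.accrue on 30, and get 1299/43.

Answer: acc=1299/43


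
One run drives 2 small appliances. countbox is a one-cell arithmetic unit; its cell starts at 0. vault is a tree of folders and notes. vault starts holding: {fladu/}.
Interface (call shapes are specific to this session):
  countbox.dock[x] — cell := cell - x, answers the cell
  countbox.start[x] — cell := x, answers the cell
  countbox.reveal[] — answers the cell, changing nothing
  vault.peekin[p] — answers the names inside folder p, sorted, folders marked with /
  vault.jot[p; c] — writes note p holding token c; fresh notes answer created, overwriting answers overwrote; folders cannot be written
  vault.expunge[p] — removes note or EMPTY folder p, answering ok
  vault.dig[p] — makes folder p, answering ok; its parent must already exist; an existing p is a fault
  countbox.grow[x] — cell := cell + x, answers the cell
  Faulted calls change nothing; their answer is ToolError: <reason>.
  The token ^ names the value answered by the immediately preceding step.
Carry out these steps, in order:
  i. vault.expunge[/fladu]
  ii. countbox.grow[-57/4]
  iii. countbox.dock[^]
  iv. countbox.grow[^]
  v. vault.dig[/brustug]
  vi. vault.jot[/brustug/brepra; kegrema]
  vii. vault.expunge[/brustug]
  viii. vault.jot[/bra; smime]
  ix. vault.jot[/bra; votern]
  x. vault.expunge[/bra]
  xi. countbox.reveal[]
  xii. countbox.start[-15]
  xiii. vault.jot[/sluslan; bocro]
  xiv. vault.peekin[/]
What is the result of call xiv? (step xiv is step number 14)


Step: vault.expunge[/fladu]
Result: ok
Step: countbox.grow[-57/4]
Result: -57/4
Step: countbox.dock[^]
Result: 0
Step: countbox.grow[^]
Result: 0
Step: vault.dig[/brustug]
Result: ok
Step: vault.jot[/brustug/brepra; kegrema]
Result: created
Step: vault.expunge[/brustug]
Result: ToolError: not empty
Step: vault.jot[/bra; smime]
Result: created
Step: vault.jot[/bra; votern]
Result: overwrote
Step: vault.expunge[/bra]
Result: ok
Step: countbox.reveal[]
Result: 0
Step: countbox.start[-15]
Result: -15
Step: vault.jot[/sluslan; bocro]
Result: created
Step: vault.peekin[/]
Result: [brustug/, sluslan]

Answer: [brustug/, sluslan]


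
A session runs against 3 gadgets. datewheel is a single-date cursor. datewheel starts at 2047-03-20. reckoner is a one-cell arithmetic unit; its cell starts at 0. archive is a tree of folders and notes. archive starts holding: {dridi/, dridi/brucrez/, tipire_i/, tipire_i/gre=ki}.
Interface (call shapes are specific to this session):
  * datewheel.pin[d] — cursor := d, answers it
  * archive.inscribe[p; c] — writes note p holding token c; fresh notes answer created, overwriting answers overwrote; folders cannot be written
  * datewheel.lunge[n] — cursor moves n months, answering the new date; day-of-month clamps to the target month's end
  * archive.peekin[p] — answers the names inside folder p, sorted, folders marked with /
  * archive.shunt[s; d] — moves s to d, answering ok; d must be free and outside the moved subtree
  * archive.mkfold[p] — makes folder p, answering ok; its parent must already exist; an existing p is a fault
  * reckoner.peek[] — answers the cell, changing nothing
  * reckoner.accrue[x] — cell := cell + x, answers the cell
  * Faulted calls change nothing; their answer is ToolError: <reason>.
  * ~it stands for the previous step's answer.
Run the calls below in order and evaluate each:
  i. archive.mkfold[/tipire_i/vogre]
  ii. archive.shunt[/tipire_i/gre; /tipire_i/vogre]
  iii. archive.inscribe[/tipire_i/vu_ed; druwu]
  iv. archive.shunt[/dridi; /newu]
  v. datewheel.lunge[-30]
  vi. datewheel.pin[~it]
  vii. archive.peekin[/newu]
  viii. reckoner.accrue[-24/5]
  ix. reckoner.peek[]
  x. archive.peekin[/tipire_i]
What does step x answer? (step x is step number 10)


>> archive.mkfold(p: /tipire_i/vogre)
<< ok
>> archive.shunt(s: /tipire_i/gre, d: /tipire_i/vogre)
<< ToolError: exists
>> archive.inscribe(p: /tipire_i/vu_ed, c: druwu)
<< created
>> archive.shunt(s: /dridi, d: /newu)
<< ok
>> datewheel.lunge(n: -30)
<< 2044-09-20
>> datewheel.pin(d: ~it)
<< 2044-09-20
>> archive.peekin(p: /newu)
<< [brucrez/]
>> reckoner.accrue(x: -24/5)
<< -24/5
>> reckoner.peek()
<< -24/5
>> archive.peekin(p: /tipire_i)
<< [gre, vogre/, vu_ed]

Answer: [gre, vogre/, vu_ed]


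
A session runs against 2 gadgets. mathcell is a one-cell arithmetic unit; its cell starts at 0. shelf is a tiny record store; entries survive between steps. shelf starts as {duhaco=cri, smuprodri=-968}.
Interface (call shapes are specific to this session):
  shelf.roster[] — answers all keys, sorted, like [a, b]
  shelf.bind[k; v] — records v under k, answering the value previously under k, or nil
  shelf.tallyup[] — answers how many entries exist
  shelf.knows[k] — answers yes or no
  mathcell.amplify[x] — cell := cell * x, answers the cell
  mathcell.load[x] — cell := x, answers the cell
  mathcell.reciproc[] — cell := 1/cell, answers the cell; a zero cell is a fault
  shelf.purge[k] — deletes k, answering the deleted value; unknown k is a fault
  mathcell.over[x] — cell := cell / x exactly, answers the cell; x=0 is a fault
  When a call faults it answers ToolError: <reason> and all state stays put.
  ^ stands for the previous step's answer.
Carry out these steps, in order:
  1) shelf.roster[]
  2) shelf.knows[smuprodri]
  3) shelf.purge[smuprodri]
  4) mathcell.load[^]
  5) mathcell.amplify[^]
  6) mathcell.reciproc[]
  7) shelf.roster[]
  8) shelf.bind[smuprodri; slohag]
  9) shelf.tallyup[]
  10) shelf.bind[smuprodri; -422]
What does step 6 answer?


Answer: 1/937024

Derivation:
% roster
  [duhaco, smuprodri]
% knows k=smuprodri
  yes
% purge k=smuprodri
  -968
% load x=^
  -968
% amplify x=^
  937024
% reciproc
  1/937024
% roster
  [duhaco]
% bind k=smuprodri v=slohag
  nil
% tallyup
  2
% bind k=smuprodri v=-422
  slohag


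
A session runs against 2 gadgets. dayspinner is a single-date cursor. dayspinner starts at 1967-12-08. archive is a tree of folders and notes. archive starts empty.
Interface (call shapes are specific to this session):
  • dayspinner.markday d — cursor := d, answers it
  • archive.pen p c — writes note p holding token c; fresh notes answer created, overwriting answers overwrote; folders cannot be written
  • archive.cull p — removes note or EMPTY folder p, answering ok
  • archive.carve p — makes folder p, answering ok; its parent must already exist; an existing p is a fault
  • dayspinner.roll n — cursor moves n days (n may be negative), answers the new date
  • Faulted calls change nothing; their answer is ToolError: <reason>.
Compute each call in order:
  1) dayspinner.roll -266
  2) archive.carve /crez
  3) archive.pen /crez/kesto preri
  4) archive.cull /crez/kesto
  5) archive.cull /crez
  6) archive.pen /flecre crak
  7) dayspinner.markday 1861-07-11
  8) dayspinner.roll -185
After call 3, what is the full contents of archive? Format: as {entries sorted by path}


>>> dayspinner.roll -266
= 1967-03-17
>>> archive.carve /crez
= ok
>>> archive.pen /crez/kesto preri
= created
>>> archive.cull /crez/kesto
= ok
>>> archive.cull /crez
= ok
>>> archive.pen /flecre crak
= created
>>> dayspinner.markday 1861-07-11
= 1861-07-11
>>> dayspinner.roll -185
= 1861-01-07

Answer: {crez/, crez/kesto=preri}


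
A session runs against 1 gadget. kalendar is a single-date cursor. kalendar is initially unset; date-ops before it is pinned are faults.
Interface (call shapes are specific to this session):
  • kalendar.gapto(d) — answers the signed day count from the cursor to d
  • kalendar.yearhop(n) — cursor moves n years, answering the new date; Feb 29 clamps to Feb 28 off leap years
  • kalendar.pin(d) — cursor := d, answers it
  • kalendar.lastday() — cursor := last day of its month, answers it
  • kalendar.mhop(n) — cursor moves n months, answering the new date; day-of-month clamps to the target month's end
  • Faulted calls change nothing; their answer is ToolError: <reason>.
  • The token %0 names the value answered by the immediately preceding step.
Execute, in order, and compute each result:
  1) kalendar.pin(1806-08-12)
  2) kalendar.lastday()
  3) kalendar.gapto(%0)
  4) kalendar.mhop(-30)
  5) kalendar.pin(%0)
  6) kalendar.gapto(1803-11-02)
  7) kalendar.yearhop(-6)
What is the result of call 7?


Answer: 1798-02-28

Derivation:
→ kalendar.pin(d: 1806-08-12)
← 1806-08-12
→ kalendar.lastday()
← 1806-08-31
→ kalendar.gapto(d: %0)
← 0
→ kalendar.mhop(n: -30)
← 1804-02-29
→ kalendar.pin(d: %0)
← 1804-02-29
→ kalendar.gapto(d: 1803-11-02)
← -119
→ kalendar.yearhop(n: -6)
← 1798-02-28


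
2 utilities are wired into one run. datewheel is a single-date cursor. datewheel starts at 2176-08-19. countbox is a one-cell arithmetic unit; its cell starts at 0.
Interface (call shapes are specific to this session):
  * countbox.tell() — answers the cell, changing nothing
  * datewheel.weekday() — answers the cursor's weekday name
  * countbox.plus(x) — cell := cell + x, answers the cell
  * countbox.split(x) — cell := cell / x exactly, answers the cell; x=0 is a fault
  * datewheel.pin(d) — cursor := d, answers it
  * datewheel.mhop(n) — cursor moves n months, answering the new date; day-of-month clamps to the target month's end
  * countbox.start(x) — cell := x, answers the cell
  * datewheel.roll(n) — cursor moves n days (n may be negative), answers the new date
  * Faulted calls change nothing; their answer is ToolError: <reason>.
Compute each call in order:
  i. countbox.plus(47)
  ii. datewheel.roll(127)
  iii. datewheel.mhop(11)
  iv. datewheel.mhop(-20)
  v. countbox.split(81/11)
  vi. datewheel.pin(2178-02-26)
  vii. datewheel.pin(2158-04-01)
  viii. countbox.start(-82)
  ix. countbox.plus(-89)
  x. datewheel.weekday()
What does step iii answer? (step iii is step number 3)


Answer: 2177-11-24

Derivation:
! plus(x='47') : 47
! roll(n='127') : 2176-12-24
! mhop(n='11') : 2177-11-24
! mhop(n='-20') : 2176-03-24
! split(x='81/11') : 517/81
! pin(d='2178-02-26') : 2178-02-26
! pin(d='2158-04-01') : 2158-04-01
! start(x='-82') : -82
! plus(x='-89') : -171
! weekday() : Saturday


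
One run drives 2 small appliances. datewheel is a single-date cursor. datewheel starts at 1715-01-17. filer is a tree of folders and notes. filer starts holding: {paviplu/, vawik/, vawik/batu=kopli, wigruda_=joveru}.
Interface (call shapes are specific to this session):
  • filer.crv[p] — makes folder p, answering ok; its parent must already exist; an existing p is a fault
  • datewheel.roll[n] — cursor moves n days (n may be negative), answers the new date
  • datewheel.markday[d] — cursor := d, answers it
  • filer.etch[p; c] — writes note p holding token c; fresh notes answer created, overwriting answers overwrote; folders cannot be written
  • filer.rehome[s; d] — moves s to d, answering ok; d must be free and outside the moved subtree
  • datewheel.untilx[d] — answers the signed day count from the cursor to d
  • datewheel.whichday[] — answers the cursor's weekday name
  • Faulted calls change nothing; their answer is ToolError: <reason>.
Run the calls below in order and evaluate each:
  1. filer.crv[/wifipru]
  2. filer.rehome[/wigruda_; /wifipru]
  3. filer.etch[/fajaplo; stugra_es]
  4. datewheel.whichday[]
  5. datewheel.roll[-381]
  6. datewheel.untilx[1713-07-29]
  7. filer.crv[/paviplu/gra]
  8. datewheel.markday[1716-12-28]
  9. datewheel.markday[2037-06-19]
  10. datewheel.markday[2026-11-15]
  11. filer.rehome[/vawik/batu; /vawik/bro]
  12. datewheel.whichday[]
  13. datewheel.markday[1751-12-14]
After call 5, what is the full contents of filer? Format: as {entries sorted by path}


Act: crv[p: /wifipru]
Obs: ok
Act: rehome[s: /wigruda_; d: /wifipru]
Obs: ToolError: exists
Act: etch[p: /fajaplo; c: stugra_es]
Obs: created
Act: whichday[]
Obs: Thursday
Act: roll[n: -381]
Obs: 1714-01-01
Act: untilx[d: 1713-07-29]
Obs: -156
Act: crv[p: /paviplu/gra]
Obs: ok
Act: markday[d: 1716-12-28]
Obs: 1716-12-28
Act: markday[d: 2037-06-19]
Obs: 2037-06-19
Act: markday[d: 2026-11-15]
Obs: 2026-11-15
Act: rehome[s: /vawik/batu; d: /vawik/bro]
Obs: ok
Act: whichday[]
Obs: Sunday
Act: markday[d: 1751-12-14]
Obs: 1751-12-14

Answer: {fajaplo=stugra_es, paviplu/, vawik/, vawik/batu=kopli, wifipru/, wigruda_=joveru}


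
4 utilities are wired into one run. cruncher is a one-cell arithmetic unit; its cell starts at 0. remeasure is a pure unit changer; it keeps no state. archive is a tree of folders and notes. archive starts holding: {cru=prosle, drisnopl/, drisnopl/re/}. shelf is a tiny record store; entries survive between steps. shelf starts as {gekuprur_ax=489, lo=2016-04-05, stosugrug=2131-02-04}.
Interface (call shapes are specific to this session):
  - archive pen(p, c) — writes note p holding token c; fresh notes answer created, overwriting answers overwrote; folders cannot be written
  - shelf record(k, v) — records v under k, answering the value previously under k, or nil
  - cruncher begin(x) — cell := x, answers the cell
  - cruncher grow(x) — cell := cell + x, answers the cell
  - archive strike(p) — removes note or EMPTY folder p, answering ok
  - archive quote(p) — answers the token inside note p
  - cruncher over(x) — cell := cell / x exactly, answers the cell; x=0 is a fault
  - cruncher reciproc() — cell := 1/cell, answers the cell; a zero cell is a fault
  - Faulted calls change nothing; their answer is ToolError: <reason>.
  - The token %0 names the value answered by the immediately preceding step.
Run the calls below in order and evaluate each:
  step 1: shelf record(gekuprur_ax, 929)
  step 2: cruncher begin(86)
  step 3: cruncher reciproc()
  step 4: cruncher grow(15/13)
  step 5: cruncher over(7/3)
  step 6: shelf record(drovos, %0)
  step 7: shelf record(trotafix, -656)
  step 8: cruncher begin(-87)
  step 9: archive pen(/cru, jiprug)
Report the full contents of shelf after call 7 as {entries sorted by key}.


→ shelf record(gekuprur_ax, 929)
← 489
→ cruncher begin(86)
← 86
→ cruncher reciproc()
← 1/86
→ cruncher grow(15/13)
← 1303/1118
→ cruncher over(7/3)
← 3909/7826
→ shelf record(drovos, %0)
← nil
→ shelf record(trotafix, -656)
← nil
→ cruncher begin(-87)
← -87
→ archive pen(/cru, jiprug)
← overwrote

Answer: {drovos=3909/7826, gekuprur_ax=929, lo=2016-04-05, stosugrug=2131-02-04, trotafix=-656}
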